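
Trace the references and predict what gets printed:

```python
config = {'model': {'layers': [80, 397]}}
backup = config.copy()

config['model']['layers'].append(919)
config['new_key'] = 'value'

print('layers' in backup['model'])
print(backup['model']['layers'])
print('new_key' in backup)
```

Key concept: shallow copy gotcha with nested dict.
Step by step:
`config = {'model': {'layers': [80, 397]}}` → config = {'model': {'layers': [80, 397]}}
`backup = config.copy()` → backup = {'model': {'layers': [80, 397]}}
`config['model']['layers'].append(919)` → config = {'model': {'layers': [80, 397, 919]}}; backup = {'model': {'layers': [80, 397, 919]}}
`config['new_key'] = 'value'` → config = {'model': {'layers': [80, 397, 919]}, 'new_key': 'value'}
`print('layers' in backup['model'])` → prints True
`print(backup['model']['layers'])` → prints [80, 397, 919]
`print('new_key' in backup)` → prints False

Answer:
True
[80, 397, 919]
False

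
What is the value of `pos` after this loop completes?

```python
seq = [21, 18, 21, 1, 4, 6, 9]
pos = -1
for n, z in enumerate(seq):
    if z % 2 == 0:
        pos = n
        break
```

First even number index in [21, 18, 21, 1, 4, 6, 9]
`pos` takes the values: -1 → 1

Answer: 1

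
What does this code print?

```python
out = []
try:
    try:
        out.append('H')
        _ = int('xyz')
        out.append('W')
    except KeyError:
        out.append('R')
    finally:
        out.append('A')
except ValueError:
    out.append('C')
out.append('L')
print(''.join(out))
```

Execution trace: 'H' (inner try body) → 'A' (inner finally) → 'C' (outer except ValueError) → 'L' (after the try/except). Output: HACL

Answer: HACL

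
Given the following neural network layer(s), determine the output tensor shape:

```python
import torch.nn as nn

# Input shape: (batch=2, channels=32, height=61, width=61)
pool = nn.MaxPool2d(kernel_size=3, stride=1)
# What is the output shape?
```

Input: (2, 32, 61, 61) -> Output: (2, 32, 59, 59)

Answer: (2, 32, 59, 59)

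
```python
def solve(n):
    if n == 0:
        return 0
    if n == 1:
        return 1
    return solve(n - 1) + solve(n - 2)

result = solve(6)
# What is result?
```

Build up from base cases: solve(0)=0, solve(1)=1, solve(2)=1, solve(3)=2, solve(4)=3, solve(5)=5, solve(6)=8

Answer: 8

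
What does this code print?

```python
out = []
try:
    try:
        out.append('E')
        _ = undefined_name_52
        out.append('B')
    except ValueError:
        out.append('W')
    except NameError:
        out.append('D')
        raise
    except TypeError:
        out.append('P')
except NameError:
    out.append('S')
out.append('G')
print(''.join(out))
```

Execution trace: 'E' (inner try body) → 'D' (inner except NameError) → 'S' (outer except NameError) → 'G' (after the try/except). Output: EDSG

Answer: EDSG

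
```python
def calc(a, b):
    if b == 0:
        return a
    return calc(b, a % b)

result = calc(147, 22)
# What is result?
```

calc(147, 22) -> calc(22, 15) -> calc(15, 7) -> calc(7, 1) -> calc(1, 0) -> 1

Answer: 1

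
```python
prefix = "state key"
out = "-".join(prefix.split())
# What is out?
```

Trace:
`prefix = "state key"` → prefix = 'state key'
`out = "-".join(prefix.split())` → out = 'state-key'
So out = 'state-key'

Answer: 'state-key'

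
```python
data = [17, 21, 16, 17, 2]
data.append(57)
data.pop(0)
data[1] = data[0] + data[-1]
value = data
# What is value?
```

Trace:
`data = [17, 21, 16, 17, 2]` → data = [17, 21, 16, 17, 2]
`data.append(57)` → data = [17, 21, 16, 17, 2, 57]
`data.pop(0)` → data = [21, 16, 17, 2, 57]
`data[1] = data[0] + data[-1]` → data = [21, 78, 17, 2, 57]
`value = data` → value = [21, 78, 17, 2, 57]
So value = [21, 78, 17, 2, 57]

Answer: [21, 78, 17, 2, 57]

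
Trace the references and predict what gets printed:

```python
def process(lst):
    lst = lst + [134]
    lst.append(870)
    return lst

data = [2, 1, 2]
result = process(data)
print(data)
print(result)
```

Key concept: rebinding parameter vs mutation.
Step by step:
`data = [2, 1, 2]` → data = [2, 1, 2]
`result = process(data)` → result = [2, 1, 2, 134, 870]
`print(data)` → prints [2, 1, 2]
`print(result)` → prints [2, 1, 2, 134, 870]

Answer:
[2, 1, 2]
[2, 1, 2, 134, 870]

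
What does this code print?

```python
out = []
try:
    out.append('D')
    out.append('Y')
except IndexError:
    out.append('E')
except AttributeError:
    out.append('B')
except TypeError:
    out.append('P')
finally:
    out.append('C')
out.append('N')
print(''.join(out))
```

Execution trace: 'D' (try body) → 'Y' (try body, no exception) → 'C' (finally) → 'N' (after the try/except). Output: DYCN

Answer: DYCN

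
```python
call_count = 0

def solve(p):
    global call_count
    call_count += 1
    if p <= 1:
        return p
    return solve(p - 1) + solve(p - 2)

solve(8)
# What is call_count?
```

Calls(p) = 1 + Calls(p-1) + Calls(p-2); Calls(0)=Calls(1)=1. For p=8 this gives 67.

Answer: 67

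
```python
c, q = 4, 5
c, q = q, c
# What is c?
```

Trace:
`c, q = 4, 5` → c = 4; q = 5
`c, q = q, c` → c = 5; q = 4
So c = 5

Answer: 5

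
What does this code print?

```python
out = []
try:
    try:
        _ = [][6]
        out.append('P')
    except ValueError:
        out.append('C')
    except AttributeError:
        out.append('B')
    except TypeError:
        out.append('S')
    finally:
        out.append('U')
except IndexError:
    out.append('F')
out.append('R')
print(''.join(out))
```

Execution trace: 'U' (finally) → 'F' (outer except IndexError) → 'R' (after the try/except). Output: UFR

Answer: UFR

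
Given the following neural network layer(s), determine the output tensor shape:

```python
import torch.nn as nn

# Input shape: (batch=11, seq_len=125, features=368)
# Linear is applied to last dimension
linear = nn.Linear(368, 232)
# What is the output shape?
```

Input: (11, 125, 368) -> Output: (11, 125, 232)

Answer: (11, 125, 232)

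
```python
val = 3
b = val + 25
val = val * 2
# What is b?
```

Trace:
`val = 3` → val = 3
`b = val + 25` → b = 28
`val = val * 2` → val = 6
So b = 28

Answer: 28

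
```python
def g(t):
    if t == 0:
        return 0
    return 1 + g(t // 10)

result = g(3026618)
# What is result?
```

Count of digits of 3026618: 7

Answer: 7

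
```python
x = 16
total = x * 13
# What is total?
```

Trace:
`x = 16` → x = 16
`total = x * 13` → total = 208
So total = 208

Answer: 208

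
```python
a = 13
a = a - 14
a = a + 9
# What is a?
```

Trace:
`a = 13` → a = 13
`a = a - 14` → a = -1
`a = a + 9` → a = 8
So a = 8

Answer: 8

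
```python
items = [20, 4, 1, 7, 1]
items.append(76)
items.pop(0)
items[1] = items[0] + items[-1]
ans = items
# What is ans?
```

Trace:
`items = [20, 4, 1, 7, 1]` → items = [20, 4, 1, 7, 1]
`items.append(76)` → items = [20, 4, 1, 7, 1, 76]
`items.pop(0)` → items = [4, 1, 7, 1, 76]
`items[1] = items[0] + items[-1]` → items = [4, 80, 7, 1, 76]
`ans = items` → ans = [4, 80, 7, 1, 76]
So ans = [4, 80, 7, 1, 76]

Answer: [4, 80, 7, 1, 76]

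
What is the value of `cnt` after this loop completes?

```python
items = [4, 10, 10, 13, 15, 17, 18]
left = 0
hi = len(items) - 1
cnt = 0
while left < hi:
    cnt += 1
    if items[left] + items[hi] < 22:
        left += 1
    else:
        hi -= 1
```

Steps to find pair summing to 22
`cnt` takes the values: 0 → 1 → 2 → 3 → 4 → 5 → 6

Answer: 6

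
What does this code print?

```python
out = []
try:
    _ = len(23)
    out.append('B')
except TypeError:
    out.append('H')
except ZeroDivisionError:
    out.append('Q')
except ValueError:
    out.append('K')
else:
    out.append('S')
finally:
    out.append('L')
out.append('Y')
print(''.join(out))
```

Execution trace: 'H' (except TypeError) → 'L' (finally) → 'Y' (after the try/except). Output: HLY

Answer: HLY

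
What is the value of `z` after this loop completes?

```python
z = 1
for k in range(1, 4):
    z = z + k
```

Start at 1, add 1 through 3
`z` takes the values: 1 → 2 → 4 → 7

Answer: 7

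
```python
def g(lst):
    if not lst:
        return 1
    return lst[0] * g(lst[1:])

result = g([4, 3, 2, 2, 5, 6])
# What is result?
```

Product over [4, 3, 2, 2, 5, 6] = 4 * 3 * 2 * 2 * 5 * 6 = 1440

Answer: 1440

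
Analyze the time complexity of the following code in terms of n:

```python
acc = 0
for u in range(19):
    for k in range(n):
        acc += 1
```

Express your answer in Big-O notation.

Each loop level contributes: 1 × n. Multiplying the contributions gives O(n).

Answer: O(n)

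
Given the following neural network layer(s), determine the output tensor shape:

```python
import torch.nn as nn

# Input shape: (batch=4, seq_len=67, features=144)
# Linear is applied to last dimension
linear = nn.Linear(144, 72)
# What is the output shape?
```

Input: (4, 67, 144) -> Output: (4, 67, 72)

Answer: (4, 67, 72)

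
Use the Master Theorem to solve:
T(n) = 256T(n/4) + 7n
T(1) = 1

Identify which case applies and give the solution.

a=256, b=4, f(n)=7n. log_4(256) = 4. Since c=1 < 4, Case 1 applies: T(n) = Θ(n^log_b(a)) = O(n^4).

Answer: O(n^4) - Case 1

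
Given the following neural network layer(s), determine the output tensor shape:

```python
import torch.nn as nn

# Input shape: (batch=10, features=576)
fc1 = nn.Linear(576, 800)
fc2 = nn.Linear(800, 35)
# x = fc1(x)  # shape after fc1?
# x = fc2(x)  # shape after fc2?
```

Input: (10, 576) -> after fc1: (10, 800) -> Output: (10, 35)

Answer: (10, 35)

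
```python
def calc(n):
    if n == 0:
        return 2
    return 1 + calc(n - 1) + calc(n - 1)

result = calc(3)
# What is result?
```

calc(n) = 1 + 2·calc(n-1), calc(0)=2. Closed form: (2+1)·2^3 - 1 = 23.

Answer: 23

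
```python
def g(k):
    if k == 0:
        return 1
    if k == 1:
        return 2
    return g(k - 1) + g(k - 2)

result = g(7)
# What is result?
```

Build up from base cases: g(0)=1, g(1)=2, g(2)=3, g(3)=5, g(4)=8, g(5)=13, g(6)=21, ..., g(7)=34

Answer: 34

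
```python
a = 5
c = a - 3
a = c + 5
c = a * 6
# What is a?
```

Trace:
`a = 5` → a = 5
`c = a - 3` → c = 2
`a = c + 5` → a = 7
`c = a * 6` → c = 42
So a = 7

Answer: 7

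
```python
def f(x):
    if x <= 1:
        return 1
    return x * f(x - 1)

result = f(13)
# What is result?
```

f(13) = 13 * 12 * 11 * 10 * 9 * 8 * 7 * 6 * 5 * 4 * 3 * 2 * 1 = 6227020800

Answer: 6227020800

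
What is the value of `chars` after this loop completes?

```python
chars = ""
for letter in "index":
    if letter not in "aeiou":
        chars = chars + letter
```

Remove vowels from 'index'
`chars` takes the values: "" → "n" → "nd" → "ndx"

Answer: "ndx"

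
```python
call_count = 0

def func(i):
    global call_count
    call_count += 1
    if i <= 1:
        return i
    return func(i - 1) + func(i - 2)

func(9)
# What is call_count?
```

Calls(i) = 1 + Calls(i-1) + Calls(i-2); Calls(0)=Calls(1)=1. For i=9 this gives 109.

Answer: 109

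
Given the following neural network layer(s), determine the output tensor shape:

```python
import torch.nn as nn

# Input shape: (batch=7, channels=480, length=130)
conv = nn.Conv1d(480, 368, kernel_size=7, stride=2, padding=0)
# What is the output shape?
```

Input: (7, 480, 130) -> Output: (7, 368, 62)

Answer: (7, 368, 62)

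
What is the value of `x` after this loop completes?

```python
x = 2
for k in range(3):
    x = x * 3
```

Multiply by 3, 3 times: 2 * 3^3 = 54
`x` takes the values: 2 → 6 → 18 → 54

Answer: 54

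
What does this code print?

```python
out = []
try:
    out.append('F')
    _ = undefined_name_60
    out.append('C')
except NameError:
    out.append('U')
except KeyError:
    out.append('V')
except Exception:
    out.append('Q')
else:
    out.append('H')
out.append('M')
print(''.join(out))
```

Execution trace: 'F' (try body) → 'U' (except NameError) → 'M' (after the try/except). Output: FUM

Answer: FUM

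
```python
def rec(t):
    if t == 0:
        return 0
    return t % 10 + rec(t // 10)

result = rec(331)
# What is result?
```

Sum of digits of 331: 1 + 3 + 3 = 7

Answer: 7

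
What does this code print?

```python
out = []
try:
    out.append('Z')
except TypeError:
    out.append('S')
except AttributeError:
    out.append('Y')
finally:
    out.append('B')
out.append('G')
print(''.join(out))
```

Execution trace: 'Z' (try body, no exception) → 'B' (finally) → 'G' (after the try/except). Output: ZBG

Answer: ZBG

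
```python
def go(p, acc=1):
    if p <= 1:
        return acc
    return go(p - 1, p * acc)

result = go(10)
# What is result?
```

Accumulator trace (n, acc): (10, 1) -> (9, 10) -> (8, 90) -> (7, 720) -> (6, 5040) -> (5, 30240) -> (4, 151200) -> (3, 604800) -> (2, 1814400) -> (1, 3628800) -> return 3628800

Answer: 3628800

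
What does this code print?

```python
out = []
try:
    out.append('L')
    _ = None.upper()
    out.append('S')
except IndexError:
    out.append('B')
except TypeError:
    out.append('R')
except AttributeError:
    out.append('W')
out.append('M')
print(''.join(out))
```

Execution trace: 'L' (try body) → 'W' (except AttributeError) → 'M' (after the try/except). Output: LWM

Answer: LWM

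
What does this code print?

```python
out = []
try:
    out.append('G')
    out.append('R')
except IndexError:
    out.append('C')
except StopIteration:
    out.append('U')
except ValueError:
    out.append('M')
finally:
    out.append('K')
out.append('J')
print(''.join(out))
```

Execution trace: 'G' (try body) → 'R' (try body, no exception) → 'K' (finally) → 'J' (after the try/except). Output: GRKJ

Answer: GRKJ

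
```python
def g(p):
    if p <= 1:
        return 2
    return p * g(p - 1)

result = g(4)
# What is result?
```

g(4) = 4 * 3 * 2 * 2 = 48

Answer: 48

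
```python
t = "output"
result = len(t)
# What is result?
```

Trace:
`t = "output"` → t = 'output'
`result = len(t)` → result = 6
So result = 6

Answer: 6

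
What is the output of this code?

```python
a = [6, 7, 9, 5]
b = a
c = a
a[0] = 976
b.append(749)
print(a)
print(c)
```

Key concept: multiple aliases.
Step by step:
`a = [6, 7, 9, 5]` → a = [6, 7, 9, 5]
`b = a` → b = [6, 7, 9, 5] (same object as a)
`c = a` → c = [6, 7, 9, 5] (same object as a, b)
`a[0] = 976` → a = [976, 7, 9, 5] (same object as b, c); b = [976, 7, 9, 5] (same object as a, c); c = [976, 7, 9, 5] (same object as a, b)
`b.append(749)` → a = [976, 7, 9, 5, 749] (same object as b, c); b = [976, 7, 9, 5, 749] (same object as a, c); c = [976, 7, 9, 5, 749] (same object as a, b)
`print(a)` → prints [976, 7, 9, 5, 749]
`print(c)` → prints [976, 7, 9, 5, 749]

Answer:
[976, 7, 9, 5, 749]
[976, 7, 9, 5, 749]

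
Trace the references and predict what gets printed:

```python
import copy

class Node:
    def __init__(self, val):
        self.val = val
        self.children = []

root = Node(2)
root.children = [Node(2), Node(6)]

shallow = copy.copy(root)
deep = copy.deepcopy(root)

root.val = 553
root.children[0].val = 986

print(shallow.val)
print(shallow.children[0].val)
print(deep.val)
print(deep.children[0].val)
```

Key concept: deep copy with custom objects.
Step by step:
`root = Node(2)` → root = Node(val=2, children=[])
`root.children = [Node(2), Node(6)]` → root = Node(val=2, children=[Node(val=2, children=[]), Node(val=6, children=[])])
`shallow = copy.copy(root)` → shallow = Node(val=2, children=[Node(val=2, children=[]), Node(val=6, children=[])])
`deep = copy.deepcopy(root)` → deep = Node(val=2, children=[Node(val=2, children=[]), Node(val=6, children=[])])
`root.val = 553` → root = Node(val=553, children=[Node(val=2, children=[]), Node(val=6, children=[])])
`root.children[0].val = 986` → root = Node(val=553, children=[Node(val=986, children=[]), Node(val=6, children=[])]); shallow = Node(val=2, children=[Node(val=986, children=[]), Node(val=6, children=[])])
`print(shallow.val)` → prints 2
`print(shallow.children[0].val)` → prints 986
`print(deep.val)` → prints 2
`print(deep.children[0].val)` → prints 2

Answer:
2
986
2
2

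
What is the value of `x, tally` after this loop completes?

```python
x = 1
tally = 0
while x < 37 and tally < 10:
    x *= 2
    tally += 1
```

Double until >= 37 or 10 iterations
`x, tally` takes the values: (1, 0) → (2, 0) → (2, 1) → (4, 1) → (4, 2) → (8, 2) → (8, 3) → (16, 3) → (16, 4) → (32, 4) → (32, 5) → (64, 5) → (64, 6)

Answer: 64, 6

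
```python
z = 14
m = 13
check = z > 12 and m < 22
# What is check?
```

Trace:
`z = 14` → z = 14
`m = 13` → m = 13
`check = z > 12 and m < 22` → check = True
So check = True

Answer: True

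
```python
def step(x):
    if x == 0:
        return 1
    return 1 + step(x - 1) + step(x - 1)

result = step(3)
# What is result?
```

step(x) = 1 + 2·step(x-1), step(0)=1. Closed form: (1+1)·2^3 - 1 = 15.

Answer: 15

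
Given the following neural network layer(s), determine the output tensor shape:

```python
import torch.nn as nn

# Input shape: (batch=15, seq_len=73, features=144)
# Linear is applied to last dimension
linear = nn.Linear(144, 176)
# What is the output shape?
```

Input: (15, 73, 144) -> Output: (15, 73, 176)

Answer: (15, 73, 176)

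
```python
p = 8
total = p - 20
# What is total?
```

Trace:
`p = 8` → p = 8
`total = p - 20` → total = -12
So total = -12

Answer: -12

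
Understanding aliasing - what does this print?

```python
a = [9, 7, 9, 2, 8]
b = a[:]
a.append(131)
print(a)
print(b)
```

Key concept: slice [:] creates copy.
Step by step:
`a = [9, 7, 9, 2, 8]` → a = [9, 7, 9, 2, 8]
`b = a[:]` → b = [9, 7, 9, 2, 8]
`a.append(131)` → a = [9, 7, 9, 2, 8, 131]
`print(a)` → prints [9, 7, 9, 2, 8, 131]
`print(b)` → prints [9, 7, 9, 2, 8]

Answer:
[9, 7, 9, 2, 8, 131]
[9, 7, 9, 2, 8]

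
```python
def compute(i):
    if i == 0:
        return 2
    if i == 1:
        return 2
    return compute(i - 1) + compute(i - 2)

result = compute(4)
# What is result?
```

Build up from base cases: compute(0)=2, compute(1)=2, compute(2)=4, compute(3)=6, compute(4)=10

Answer: 10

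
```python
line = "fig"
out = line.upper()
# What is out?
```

Trace:
`line = "fig"` → line = 'fig'
`out = line.upper()` → out = 'FIG'
So out = 'FIG'

Answer: 'FIG'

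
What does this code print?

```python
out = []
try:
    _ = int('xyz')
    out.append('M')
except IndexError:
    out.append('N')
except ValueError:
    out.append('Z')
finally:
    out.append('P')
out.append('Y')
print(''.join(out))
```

Execution trace: 'Z' (except ValueError) → 'P' (finally) → 'Y' (after the try/except). Output: ZPY

Answer: ZPY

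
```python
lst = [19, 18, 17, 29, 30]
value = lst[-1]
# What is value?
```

Trace:
`lst = [19, 18, 17, 29, 30]` → lst = [19, 18, 17, 29, 30]
`value = lst[-1]` → value = 30
So value = 30

Answer: 30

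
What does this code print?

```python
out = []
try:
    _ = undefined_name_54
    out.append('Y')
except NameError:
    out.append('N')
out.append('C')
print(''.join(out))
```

Execution trace: 'N' (except NameError) → 'C' (after the try/except). Output: NC

Answer: NC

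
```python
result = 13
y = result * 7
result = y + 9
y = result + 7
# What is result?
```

Trace:
`result = 13` → result = 13
`y = result * 7` → y = 91
`result = y + 9` → result = 100
`y = result + 7` → y = 107
So result = 100

Answer: 100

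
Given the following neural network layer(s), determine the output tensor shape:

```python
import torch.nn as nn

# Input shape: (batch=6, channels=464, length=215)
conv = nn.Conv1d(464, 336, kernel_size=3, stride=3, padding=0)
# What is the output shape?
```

Input: (6, 464, 215) -> Output: (6, 336, 71)

Answer: (6, 336, 71)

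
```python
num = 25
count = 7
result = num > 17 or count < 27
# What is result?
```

Trace:
`num = 25` → num = 25
`count = 7` → count = 7
`result = num > 17 or count < 27` → result = True
So result = True

Answer: True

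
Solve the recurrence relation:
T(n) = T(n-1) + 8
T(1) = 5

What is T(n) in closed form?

Unrolling: T(n) = T(1) + 8·(n-1) = 5 + 8(n-1) = 8n - 3.

Answer: T(n) = 8n - 3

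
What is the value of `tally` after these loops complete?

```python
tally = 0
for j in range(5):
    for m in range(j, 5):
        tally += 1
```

Upper triangle: 5 + 4 + ... + 1
`tally` takes the values: 0 → 1 → 2 → 3 → 4 → 5 → 6 → 7 → 8 → 9 → 10 → 11 → 12 → 13 → 14 → 15

Answer: 15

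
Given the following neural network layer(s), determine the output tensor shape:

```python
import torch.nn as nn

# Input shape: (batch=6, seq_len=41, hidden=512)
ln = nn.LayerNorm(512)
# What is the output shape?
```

Input: (6, 41, 512) -> Output: (6, 41, 512)

Answer: (6, 41, 512)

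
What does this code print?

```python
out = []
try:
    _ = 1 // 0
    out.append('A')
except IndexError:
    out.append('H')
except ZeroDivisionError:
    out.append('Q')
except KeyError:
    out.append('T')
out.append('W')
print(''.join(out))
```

Execution trace: 'Q' (except ZeroDivisionError) → 'W' (after the try/except). Output: QW

Answer: QW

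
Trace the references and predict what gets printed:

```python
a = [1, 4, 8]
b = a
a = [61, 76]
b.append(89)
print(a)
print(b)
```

Key concept: rebinding vs mutation: a is rebound to a new list, b still points at the original.
Step by step:
`a = [1, 4, 8]` → a = [1, 4, 8]
`b = a` → b = [1, 4, 8] (same object as a)
`a = [61, 76]` → a = [61, 76]
`b.append(89)` → b = [1, 4, 8, 89]
`print(a)` → prints [61, 76]
`print(b)` → prints [1, 4, 8, 89]

Answer:
[61, 76]
[1, 4, 8, 89]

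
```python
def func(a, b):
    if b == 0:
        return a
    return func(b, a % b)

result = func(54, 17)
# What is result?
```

func(54, 17) -> func(17, 3) -> func(3, 2) -> func(2, 1) -> func(1, 0) -> 1

Answer: 1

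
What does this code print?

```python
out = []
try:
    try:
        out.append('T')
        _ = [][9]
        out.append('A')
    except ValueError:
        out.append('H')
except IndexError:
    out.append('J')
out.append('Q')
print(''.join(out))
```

Execution trace: 'T' (try body) → 'J' (outer except IndexError) → 'Q' (after the try/except). Output: TJQ

Answer: TJQ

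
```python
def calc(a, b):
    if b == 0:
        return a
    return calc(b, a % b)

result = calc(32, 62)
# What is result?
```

calc(32, 62) -> calc(62, 32) -> calc(32, 30) -> calc(30, 2) -> calc(2, 0) -> 2

Answer: 2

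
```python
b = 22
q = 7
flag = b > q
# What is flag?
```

Trace:
`b = 22` → b = 22
`q = 7` → q = 7
`flag = b > q` → flag = True
So flag = True

Answer: True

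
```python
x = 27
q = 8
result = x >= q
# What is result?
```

Trace:
`x = 27` → x = 27
`q = 8` → q = 8
`result = x >= q` → result = True
So result = True

Answer: True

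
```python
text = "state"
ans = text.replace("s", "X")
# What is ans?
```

Trace:
`text = "state"` → text = 'state'
`ans = text.replace("s", "X")` → ans = 'Xtate'
So ans = 'Xtate'

Answer: 'Xtate'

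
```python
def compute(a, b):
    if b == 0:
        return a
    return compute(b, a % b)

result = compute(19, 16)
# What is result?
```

compute(19, 16) -> compute(16, 3) -> compute(3, 1) -> compute(1, 0) -> 1

Answer: 1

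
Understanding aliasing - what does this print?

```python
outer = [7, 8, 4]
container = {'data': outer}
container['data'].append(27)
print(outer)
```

Key concept: dict holds reference to list.
Step by step:
`outer = [7, 8, 4]` → outer = [7, 8, 4]
`container = {'data': outer}` → container = {'data': [7, 8, 4]}
`container['data'].append(27)` → outer = [7, 8, 4, 27]; container = {'data': [7, 8, 4, 27]}
`print(outer)` → prints [7, 8, 4, 27]

Answer: [7, 8, 4, 27]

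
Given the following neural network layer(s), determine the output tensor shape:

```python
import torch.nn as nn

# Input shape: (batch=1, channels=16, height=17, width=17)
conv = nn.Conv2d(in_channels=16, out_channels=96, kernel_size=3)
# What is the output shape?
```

Input: (1, 16, 17, 17) -> Output: (1, 96, 15, 15)

Answer: (1, 96, 15, 15)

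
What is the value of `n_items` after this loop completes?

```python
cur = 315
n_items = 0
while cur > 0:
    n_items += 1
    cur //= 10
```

Count digits by repeated division by 10
`n_items` takes the values: 0 → 1 → 2 → 3

Answer: 3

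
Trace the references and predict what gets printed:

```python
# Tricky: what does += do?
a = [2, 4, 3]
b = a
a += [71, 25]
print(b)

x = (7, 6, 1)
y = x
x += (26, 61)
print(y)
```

Key concept: += behavior differs for mutable vs immutable.
Step by step:
`a = [2, 4, 3]` → a = [2, 4, 3]
`b = a` → b = [2, 4, 3] (same object as a)
`a += [71, 25]` → a = [2, 4, 3, 71, 25] (same object as b); b = [2, 4, 3, 71, 25] (same object as a)
`print(b)` → prints [2, 4, 3, 71, 25]
`x = (7, 6, 1)` → x = (7, 6, 1)
`y = x` → y = (7, 6, 1)
`x += (26, 61)` → x = (7, 6, 1, 26, 61)
`print(y)` → prints (7, 6, 1)

Answer:
[2, 4, 3, 71, 25]
(7, 6, 1)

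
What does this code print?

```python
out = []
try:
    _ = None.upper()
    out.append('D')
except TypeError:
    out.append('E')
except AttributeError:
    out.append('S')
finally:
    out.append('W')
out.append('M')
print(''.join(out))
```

Execution trace: 'S' (except AttributeError) → 'W' (finally) → 'M' (after the try/except). Output: SWM

Answer: SWM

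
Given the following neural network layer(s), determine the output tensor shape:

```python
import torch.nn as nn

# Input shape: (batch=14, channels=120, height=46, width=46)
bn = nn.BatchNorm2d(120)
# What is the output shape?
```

Input: (14, 120, 46, 46) -> Output: (14, 120, 46, 46)

Answer: (14, 120, 46, 46)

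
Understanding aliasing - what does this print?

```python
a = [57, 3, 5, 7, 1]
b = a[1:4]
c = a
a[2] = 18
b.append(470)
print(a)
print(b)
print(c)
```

Key concept: slice vs alias.
Step by step:
`a = [57, 3, 5, 7, 1]` → a = [57, 3, 5, 7, 1]
`b = a[1:4]` → b = [3, 5, 7]
`c = a` → c = [57, 3, 5, 7, 1] (same object as a)
`a[2] = 18` → a = [57, 3, 18, 7, 1] (same object as c); c = [57, 3, 18, 7, 1] (same object as a)
`b.append(470)` → b = [3, 5, 7, 470]
`print(a)` → prints [57, 3, 18, 7, 1]
`print(b)` → prints [3, 5, 7, 470]
`print(c)` → prints [57, 3, 18, 7, 1]

Answer:
[57, 3, 18, 7, 1]
[3, 5, 7, 470]
[57, 3, 18, 7, 1]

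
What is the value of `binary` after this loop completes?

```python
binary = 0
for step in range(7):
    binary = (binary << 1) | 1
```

Build 7 consecutive 1-bits: 0b1111111
`binary` takes the values: 0 → 1 → 3 → 7 → 15 → 31 → 63 → 127

Answer: 127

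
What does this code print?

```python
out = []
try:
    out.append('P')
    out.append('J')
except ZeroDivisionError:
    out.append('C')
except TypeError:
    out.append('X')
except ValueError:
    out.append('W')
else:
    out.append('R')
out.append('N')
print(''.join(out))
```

Execution trace: 'P' (try body) → 'J' (try body, no exception) → 'R' (else) → 'N' (after the try/except). Output: PJRN

Answer: PJRN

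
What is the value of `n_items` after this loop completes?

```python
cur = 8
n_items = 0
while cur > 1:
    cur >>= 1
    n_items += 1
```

Count right shifts until 1
`n_items` takes the values: 0 → 1 → 2 → 3

Answer: 3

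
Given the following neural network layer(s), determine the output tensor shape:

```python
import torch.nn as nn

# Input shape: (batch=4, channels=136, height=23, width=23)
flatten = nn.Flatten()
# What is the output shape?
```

Input: (4, 136, 23, 23) -> Output: (4, 71944)

Answer: (4, 71944)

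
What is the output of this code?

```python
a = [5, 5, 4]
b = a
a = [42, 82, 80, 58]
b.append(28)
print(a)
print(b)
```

Key concept: rebinding vs mutation: a is rebound to a new list, b still points at the original.
Step by step:
`a = [5, 5, 4]` → a = [5, 5, 4]
`b = a` → b = [5, 5, 4] (same object as a)
`a = [42, 82, 80, 58]` → a = [42, 82, 80, 58]
`b.append(28)` → b = [5, 5, 4, 28]
`print(a)` → prints [42, 82, 80, 58]
`print(b)` → prints [5, 5, 4, 28]

Answer:
[42, 82, 80, 58]
[5, 5, 4, 28]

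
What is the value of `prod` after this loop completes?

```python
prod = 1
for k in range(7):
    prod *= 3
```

3^7 = 2187
`prod` takes the values: 1 → 3 → 9 → 27 → 81 → 243 → 729 → 2187

Answer: 2187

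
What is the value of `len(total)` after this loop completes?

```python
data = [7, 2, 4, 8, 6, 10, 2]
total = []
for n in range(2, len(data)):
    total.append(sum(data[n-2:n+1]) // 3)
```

Number of 3-element averages
`total` takes the values: [] → [4] → [4, 4] → [4, 4, 6] → [4, 4, 6, 8] → [4, 4, 6, 8, 6]
So `len(total)` = 5

Answer: 5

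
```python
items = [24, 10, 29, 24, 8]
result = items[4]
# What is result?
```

Trace:
`items = [24, 10, 29, 24, 8]` → items = [24, 10, 29, 24, 8]
`result = items[4]` → result = 8
So result = 8

Answer: 8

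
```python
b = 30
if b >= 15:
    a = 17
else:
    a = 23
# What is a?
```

Trace:
`b = 30` → b = 30
`if b >= 15: ...` → b >= 15 is True → a = 17
So a = 17

Answer: 17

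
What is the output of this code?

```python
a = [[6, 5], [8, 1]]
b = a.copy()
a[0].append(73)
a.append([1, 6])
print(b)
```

Key concept: shallow copy with nested lists.
Step by step:
`a = [[6, 5], [8, 1]]` → a = [[6, 5], [8, 1]]
`b = a.copy()` → b = [[6, 5], [8, 1]]
`a[0].append(73)` → a = [[6, 5, 73], [8, 1]]; b = [[6, 5, 73], [8, 1]]
`a.append([1, 6])` → a = [[6, 5, 73], [8, 1], [1, 6]]
`print(b)` → prints [[6, 5, 73], [8, 1]]

Answer: [[6, 5, 73], [8, 1]]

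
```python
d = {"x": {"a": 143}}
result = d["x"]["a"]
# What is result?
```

Trace:
`d = {"x": {"a": 143}}` → d = {'x': {'a': 143}}
`result = d["x"]["a"]` → result = 143
So result = 143

Answer: 143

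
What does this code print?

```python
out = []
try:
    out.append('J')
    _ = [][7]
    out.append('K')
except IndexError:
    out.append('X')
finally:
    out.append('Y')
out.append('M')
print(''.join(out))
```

Execution trace: 'J' (try body) → 'X' (except IndexError) → 'Y' (finally) → 'M' (after the try/except). Output: JXYM

Answer: JXYM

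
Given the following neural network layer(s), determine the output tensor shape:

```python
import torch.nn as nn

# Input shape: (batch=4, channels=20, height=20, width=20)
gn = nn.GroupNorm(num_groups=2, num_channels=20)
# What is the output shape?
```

Input: (4, 20, 20, 20) -> Output: (4, 20, 20, 20)

Answer: (4, 20, 20, 20)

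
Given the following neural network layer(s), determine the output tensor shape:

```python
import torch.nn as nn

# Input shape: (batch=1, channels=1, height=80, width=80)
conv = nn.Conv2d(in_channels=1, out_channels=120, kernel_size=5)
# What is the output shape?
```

Input: (1, 1, 80, 80) -> Output: (1, 120, 76, 76)

Answer: (1, 120, 76, 76)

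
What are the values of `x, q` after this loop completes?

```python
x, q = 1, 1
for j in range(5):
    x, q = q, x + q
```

Fibonacci: after 5 iterations
`x, q` takes the values: (1, 1) → (1, 2) → (2, 3) → (3, 5) → (5, 8) → (8, 13)

Answer: 8, 13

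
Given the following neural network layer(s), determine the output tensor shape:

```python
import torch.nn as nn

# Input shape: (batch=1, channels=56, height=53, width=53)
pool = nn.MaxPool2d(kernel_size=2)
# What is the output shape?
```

Input: (1, 56, 53, 53) -> Output: (1, 56, 26, 26)

Answer: (1, 56, 26, 26)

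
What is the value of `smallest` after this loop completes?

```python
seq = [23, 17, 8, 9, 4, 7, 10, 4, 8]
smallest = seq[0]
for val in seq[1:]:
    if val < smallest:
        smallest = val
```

Minimum of [23, 17, 8, 9, 4, 7, 10, 4, 8]
`smallest` takes the values: 23 → 17 → 8 → 4

Answer: 4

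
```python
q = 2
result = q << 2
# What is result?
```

Trace:
`q = 2` → q = 2
`result = q << 2` → result = 8
So result = 8

Answer: 8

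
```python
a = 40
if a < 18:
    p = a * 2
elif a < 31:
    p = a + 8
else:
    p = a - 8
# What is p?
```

Trace:
`a = 40` → a = 40
`if a < 18: ...` → a < 18 is False, a < 31 is False, take else branch → p = 32
So p = 32

Answer: 32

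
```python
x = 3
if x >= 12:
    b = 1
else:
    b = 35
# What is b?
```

Trace:
`x = 3` → x = 3
`if x >= 12: ...` → x >= 12 is False, take else branch → b = 35
So b = 35

Answer: 35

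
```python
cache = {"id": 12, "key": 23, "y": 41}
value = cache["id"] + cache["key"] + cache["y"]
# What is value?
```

Trace:
`cache = {"id": 12, "key": 23, "y": 41}` → cache = {'id': 12, 'key': 23, 'y': 41}
`value = cache["id"] + cache["key"] + cache["y"]` → value = 76
So value = 76

Answer: 76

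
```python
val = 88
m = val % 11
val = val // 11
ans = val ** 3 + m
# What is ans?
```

Trace:
`val = 88` → val = 88
`m = val % 11` → m = 0
`val = val // 11` → val = 8
`ans = val ** 3 + m` → ans = 512
So ans = 512

Answer: 512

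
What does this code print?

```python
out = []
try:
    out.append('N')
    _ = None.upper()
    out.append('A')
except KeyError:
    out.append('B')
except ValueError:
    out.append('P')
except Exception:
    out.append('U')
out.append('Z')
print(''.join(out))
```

Execution trace: 'N' (try body) → 'U' (except Exception) → 'Z' (after the try/except). Output: NUZ

Answer: NUZ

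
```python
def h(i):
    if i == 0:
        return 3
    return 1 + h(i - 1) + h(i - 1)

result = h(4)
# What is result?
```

h(i) = 1 + 2·h(i-1), h(0)=3. Closed form: (3+1)·2^4 - 1 = 63.

Answer: 63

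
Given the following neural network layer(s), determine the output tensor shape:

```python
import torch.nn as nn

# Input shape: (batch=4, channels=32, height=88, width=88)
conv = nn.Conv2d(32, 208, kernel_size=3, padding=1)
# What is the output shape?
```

Input: (4, 32, 88, 88) -> Output: (4, 208, 88, 88)

Answer: (4, 208, 88, 88)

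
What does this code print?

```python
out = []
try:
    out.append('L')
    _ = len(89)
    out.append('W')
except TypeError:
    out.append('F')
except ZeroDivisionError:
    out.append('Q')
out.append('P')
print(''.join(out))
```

Execution trace: 'L' (try body) → 'F' (except TypeError) → 'P' (after the try/except). Output: LFP

Answer: LFP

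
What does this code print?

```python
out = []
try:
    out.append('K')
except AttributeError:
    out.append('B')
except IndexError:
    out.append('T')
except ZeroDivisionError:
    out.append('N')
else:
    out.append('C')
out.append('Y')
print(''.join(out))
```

Execution trace: 'K' (try body, no exception) → 'C' (else) → 'Y' (after the try/except). Output: KCY

Answer: KCY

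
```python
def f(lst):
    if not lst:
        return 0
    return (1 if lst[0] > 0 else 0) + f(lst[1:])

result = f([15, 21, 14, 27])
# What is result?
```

Count of positive elements in [15, 21, 14, 27] = 4

Answer: 4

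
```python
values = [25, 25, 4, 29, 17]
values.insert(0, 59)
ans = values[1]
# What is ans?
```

Trace:
`values = [25, 25, 4, 29, 17]` → values = [25, 25, 4, 29, 17]
`values.insert(0, 59)` → values = [59, 25, 25, 4, 29, 17]
`ans = values[1]` → ans = 25
So ans = 25

Answer: 25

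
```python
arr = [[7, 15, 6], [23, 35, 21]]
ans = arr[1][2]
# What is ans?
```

Trace:
`arr = [[7, 15, 6], [23, 35, 21]]` → arr = [[7, 15, 6], [23, 35, 21]]
`ans = arr[1][2]` → ans = 21
So ans = 21

Answer: 21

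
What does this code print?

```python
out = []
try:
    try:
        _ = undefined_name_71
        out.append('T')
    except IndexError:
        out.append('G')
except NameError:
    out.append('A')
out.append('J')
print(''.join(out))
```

Execution trace: 'A' (outer except NameError) → 'J' (after the try/except). Output: AJ

Answer: AJ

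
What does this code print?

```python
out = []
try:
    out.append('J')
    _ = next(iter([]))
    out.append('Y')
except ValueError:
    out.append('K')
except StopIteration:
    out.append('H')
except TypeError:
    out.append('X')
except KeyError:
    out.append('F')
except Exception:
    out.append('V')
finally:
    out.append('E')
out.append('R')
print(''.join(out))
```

Execution trace: 'J' (try body) → 'H' (except StopIteration) → 'E' (finally) → 'R' (after the try/except). Output: JHER

Answer: JHER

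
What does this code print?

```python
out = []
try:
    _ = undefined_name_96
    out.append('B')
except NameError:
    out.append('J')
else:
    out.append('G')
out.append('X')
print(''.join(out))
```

Execution trace: 'J' (except NameError) → 'X' (after the try/except). Output: JX

Answer: JX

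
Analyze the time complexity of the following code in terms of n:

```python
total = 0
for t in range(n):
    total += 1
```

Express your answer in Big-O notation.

Each loop level contributes: n. Multiplying the contributions gives O(n).

Answer: O(n)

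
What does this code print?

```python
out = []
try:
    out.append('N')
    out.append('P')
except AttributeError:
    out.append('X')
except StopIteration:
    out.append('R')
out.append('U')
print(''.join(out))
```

Execution trace: 'N' (try body) → 'P' (try body, no exception) → 'U' (after the try/except). Output: NPU

Answer: NPU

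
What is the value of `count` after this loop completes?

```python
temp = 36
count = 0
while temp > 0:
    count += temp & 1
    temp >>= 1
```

Count set bits in 36 (binary: 0b100100)
`count` takes the values: 0 → 1 → 2

Answer: 2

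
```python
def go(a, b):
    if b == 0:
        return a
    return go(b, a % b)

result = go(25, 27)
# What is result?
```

go(25, 27) -> go(27, 25) -> go(25, 2) -> go(2, 1) -> go(1, 0) -> 1

Answer: 1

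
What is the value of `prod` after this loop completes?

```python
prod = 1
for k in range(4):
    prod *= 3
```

3^4 = 81
`prod` takes the values: 1 → 3 → 9 → 27 → 81

Answer: 81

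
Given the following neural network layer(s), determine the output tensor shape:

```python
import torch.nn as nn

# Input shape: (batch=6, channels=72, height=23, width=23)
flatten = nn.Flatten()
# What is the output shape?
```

Input: (6, 72, 23, 23) -> Output: (6, 38088)

Answer: (6, 38088)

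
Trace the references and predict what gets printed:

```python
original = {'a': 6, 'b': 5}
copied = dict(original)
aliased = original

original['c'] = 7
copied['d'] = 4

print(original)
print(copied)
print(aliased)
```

Key concept: dict() creates copy, assignment creates alias.
Step by step:
`original = {'a': 6, 'b': 5}` → original = {'a': 6, 'b': 5}
`copied = dict(original)` → copied = {'a': 6, 'b': 5}
`aliased = original` → aliased = {'a': 6, 'b': 5} (same object as original)
`original['c'] = 7` → original = {'a': 6, 'b': 5, 'c': 7} (same object as aliased); aliased = {'a': 6, 'b': 5, 'c': 7} (same object as original)
`copied['d'] = 4` → copied = {'a': 6, 'b': 5, 'd': 4}
`print(original)` → prints {'a': 6, 'b': 5, 'c': 7}
`print(copied)` → prints {'a': 6, 'b': 5, 'd': 4}
`print(aliased)` → prints {'a': 6, 'b': 5, 'c': 7}

Answer:
{'a': 6, 'b': 5, 'c': 7}
{'a': 6, 'b': 5, 'd': 4}
{'a': 6, 'b': 5, 'c': 7}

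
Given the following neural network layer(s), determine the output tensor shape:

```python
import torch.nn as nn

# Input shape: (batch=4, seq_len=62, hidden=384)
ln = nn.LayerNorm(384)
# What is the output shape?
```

Input: (4, 62, 384) -> Output: (4, 62, 384)

Answer: (4, 62, 384)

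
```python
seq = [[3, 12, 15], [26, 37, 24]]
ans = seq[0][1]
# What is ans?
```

Trace:
`seq = [[3, 12, 15], [26, 37, 24]]` → seq = [[3, 12, 15], [26, 37, 24]]
`ans = seq[0][1]` → ans = 12
So ans = 12

Answer: 12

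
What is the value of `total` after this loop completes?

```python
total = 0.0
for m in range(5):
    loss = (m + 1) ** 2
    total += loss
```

Sum of squared losses 1² + 2² + ... + 5²
`total` takes the values: 0.0 → 1.0 → 5.0 → 14.0 → 30.0 → 55.0

Answer: 55.0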